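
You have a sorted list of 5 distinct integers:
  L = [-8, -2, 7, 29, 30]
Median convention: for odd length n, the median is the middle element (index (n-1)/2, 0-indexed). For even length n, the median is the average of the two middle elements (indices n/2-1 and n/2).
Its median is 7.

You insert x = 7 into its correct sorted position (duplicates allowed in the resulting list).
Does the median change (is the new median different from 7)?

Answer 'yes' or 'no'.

Old median = 7
Insert x = 7
New median = 7
Changed? no

Answer: no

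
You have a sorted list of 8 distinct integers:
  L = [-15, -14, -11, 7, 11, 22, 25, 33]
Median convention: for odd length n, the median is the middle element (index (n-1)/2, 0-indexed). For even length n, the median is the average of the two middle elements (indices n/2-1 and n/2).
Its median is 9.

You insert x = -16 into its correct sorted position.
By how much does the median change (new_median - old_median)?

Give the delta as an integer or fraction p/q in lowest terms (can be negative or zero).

Old median = 9
After inserting x = -16: new sorted = [-16, -15, -14, -11, 7, 11, 22, 25, 33]
New median = 7
Delta = 7 - 9 = -2

Answer: -2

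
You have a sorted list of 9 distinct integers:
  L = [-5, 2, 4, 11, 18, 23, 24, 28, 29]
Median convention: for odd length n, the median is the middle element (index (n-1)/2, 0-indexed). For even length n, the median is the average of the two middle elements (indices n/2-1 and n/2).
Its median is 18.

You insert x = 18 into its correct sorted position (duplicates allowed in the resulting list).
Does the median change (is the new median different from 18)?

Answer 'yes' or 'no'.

Old median = 18
Insert x = 18
New median = 18
Changed? no

Answer: no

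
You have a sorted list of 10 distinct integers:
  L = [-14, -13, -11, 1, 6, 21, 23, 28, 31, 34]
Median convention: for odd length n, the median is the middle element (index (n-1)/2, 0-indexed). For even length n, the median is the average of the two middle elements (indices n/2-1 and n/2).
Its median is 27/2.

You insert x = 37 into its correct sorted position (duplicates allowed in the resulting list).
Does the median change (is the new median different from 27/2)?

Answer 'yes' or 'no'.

Answer: yes

Derivation:
Old median = 27/2
Insert x = 37
New median = 21
Changed? yes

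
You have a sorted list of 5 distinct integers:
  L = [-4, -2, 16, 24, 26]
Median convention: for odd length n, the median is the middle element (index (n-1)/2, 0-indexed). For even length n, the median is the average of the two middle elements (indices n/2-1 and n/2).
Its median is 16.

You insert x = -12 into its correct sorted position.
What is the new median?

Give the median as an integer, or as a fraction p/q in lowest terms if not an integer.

Answer: 7

Derivation:
Old list (sorted, length 5): [-4, -2, 16, 24, 26]
Old median = 16
Insert x = -12
Old length odd (5). Middle was index 2 = 16.
New length even (6). New median = avg of two middle elements.
x = -12: 0 elements are < x, 5 elements are > x.
New sorted list: [-12, -4, -2, 16, 24, 26]
New median = 7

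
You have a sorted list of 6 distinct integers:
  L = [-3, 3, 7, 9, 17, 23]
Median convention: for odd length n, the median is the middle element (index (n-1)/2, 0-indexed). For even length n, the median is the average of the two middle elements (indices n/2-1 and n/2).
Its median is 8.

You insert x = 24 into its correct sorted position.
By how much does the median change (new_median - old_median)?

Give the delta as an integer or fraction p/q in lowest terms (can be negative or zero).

Old median = 8
After inserting x = 24: new sorted = [-3, 3, 7, 9, 17, 23, 24]
New median = 9
Delta = 9 - 8 = 1

Answer: 1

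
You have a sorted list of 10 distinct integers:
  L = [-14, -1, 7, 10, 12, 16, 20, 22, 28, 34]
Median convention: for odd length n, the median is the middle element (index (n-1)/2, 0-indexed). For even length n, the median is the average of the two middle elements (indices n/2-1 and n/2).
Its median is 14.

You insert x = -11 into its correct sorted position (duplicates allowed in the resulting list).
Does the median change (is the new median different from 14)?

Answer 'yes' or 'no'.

Old median = 14
Insert x = -11
New median = 12
Changed? yes

Answer: yes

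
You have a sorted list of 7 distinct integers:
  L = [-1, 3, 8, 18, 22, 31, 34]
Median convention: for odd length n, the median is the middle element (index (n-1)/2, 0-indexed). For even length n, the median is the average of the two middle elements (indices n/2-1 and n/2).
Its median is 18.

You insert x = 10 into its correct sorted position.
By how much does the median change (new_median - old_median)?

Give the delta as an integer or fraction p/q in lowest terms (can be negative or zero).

Answer: -4

Derivation:
Old median = 18
After inserting x = 10: new sorted = [-1, 3, 8, 10, 18, 22, 31, 34]
New median = 14
Delta = 14 - 18 = -4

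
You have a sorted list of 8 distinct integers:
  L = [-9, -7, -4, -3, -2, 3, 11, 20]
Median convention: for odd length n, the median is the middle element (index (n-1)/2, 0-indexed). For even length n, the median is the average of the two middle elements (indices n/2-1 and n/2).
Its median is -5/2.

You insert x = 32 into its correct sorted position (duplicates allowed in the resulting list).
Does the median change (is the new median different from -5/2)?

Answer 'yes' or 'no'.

Old median = -5/2
Insert x = 32
New median = -2
Changed? yes

Answer: yes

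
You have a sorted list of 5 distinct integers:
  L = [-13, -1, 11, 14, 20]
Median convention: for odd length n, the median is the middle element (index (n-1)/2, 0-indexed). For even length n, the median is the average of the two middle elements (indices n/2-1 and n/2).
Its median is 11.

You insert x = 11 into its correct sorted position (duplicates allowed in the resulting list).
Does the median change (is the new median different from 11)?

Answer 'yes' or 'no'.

Old median = 11
Insert x = 11
New median = 11
Changed? no

Answer: no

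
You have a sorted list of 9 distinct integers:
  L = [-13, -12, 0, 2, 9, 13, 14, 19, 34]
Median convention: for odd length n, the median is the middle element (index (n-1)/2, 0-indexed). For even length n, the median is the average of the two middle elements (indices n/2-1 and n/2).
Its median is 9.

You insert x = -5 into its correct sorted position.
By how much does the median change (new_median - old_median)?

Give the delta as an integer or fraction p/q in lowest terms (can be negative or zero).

Old median = 9
After inserting x = -5: new sorted = [-13, -12, -5, 0, 2, 9, 13, 14, 19, 34]
New median = 11/2
Delta = 11/2 - 9 = -7/2

Answer: -7/2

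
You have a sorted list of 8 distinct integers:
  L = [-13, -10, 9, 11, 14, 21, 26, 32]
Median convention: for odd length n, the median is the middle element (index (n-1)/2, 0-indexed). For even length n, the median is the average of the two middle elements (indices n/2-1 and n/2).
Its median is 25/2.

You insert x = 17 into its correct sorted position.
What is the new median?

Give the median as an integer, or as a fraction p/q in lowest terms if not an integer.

Old list (sorted, length 8): [-13, -10, 9, 11, 14, 21, 26, 32]
Old median = 25/2
Insert x = 17
Old length even (8). Middle pair: indices 3,4 = 11,14.
New length odd (9). New median = single middle element.
x = 17: 5 elements are < x, 3 elements are > x.
New sorted list: [-13, -10, 9, 11, 14, 17, 21, 26, 32]
New median = 14

Answer: 14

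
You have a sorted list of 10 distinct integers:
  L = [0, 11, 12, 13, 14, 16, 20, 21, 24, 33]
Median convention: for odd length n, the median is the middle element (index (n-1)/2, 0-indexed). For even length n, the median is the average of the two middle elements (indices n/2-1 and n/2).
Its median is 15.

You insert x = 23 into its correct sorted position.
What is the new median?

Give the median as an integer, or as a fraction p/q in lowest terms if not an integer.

Old list (sorted, length 10): [0, 11, 12, 13, 14, 16, 20, 21, 24, 33]
Old median = 15
Insert x = 23
Old length even (10). Middle pair: indices 4,5 = 14,16.
New length odd (11). New median = single middle element.
x = 23: 8 elements are < x, 2 elements are > x.
New sorted list: [0, 11, 12, 13, 14, 16, 20, 21, 23, 24, 33]
New median = 16

Answer: 16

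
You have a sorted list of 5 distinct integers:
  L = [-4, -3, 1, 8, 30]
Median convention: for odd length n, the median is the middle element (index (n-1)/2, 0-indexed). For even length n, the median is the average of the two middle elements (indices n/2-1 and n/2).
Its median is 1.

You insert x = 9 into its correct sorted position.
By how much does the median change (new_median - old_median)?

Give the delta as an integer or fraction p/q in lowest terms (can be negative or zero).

Answer: 7/2

Derivation:
Old median = 1
After inserting x = 9: new sorted = [-4, -3, 1, 8, 9, 30]
New median = 9/2
Delta = 9/2 - 1 = 7/2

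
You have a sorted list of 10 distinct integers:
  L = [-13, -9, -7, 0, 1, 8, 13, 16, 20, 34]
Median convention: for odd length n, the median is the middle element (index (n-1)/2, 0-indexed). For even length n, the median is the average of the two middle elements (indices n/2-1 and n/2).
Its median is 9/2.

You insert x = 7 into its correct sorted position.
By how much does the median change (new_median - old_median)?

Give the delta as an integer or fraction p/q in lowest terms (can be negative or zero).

Old median = 9/2
After inserting x = 7: new sorted = [-13, -9, -7, 0, 1, 7, 8, 13, 16, 20, 34]
New median = 7
Delta = 7 - 9/2 = 5/2

Answer: 5/2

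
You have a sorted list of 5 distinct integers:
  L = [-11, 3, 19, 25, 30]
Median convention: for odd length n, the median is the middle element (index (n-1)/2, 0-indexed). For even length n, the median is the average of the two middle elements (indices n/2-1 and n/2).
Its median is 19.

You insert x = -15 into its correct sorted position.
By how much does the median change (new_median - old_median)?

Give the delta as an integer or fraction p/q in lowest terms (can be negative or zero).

Answer: -8

Derivation:
Old median = 19
After inserting x = -15: new sorted = [-15, -11, 3, 19, 25, 30]
New median = 11
Delta = 11 - 19 = -8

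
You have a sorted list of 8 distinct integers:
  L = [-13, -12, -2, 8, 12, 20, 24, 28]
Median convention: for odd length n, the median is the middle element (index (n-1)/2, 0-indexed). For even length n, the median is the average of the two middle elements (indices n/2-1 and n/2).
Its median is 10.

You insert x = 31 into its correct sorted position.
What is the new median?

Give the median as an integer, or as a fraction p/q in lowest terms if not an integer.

Answer: 12

Derivation:
Old list (sorted, length 8): [-13, -12, -2, 8, 12, 20, 24, 28]
Old median = 10
Insert x = 31
Old length even (8). Middle pair: indices 3,4 = 8,12.
New length odd (9). New median = single middle element.
x = 31: 8 elements are < x, 0 elements are > x.
New sorted list: [-13, -12, -2, 8, 12, 20, 24, 28, 31]
New median = 12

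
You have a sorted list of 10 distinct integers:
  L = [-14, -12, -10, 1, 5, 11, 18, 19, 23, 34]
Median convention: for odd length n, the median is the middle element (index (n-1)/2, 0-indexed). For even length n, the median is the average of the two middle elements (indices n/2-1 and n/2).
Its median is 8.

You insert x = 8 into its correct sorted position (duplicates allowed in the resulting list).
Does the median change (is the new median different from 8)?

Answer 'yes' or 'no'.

Old median = 8
Insert x = 8
New median = 8
Changed? no

Answer: no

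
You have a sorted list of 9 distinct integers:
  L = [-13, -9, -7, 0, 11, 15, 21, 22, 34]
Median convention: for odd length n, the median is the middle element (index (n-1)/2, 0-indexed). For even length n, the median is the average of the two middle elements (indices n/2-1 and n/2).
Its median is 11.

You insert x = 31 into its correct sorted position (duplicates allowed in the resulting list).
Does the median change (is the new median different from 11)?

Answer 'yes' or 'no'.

Old median = 11
Insert x = 31
New median = 13
Changed? yes

Answer: yes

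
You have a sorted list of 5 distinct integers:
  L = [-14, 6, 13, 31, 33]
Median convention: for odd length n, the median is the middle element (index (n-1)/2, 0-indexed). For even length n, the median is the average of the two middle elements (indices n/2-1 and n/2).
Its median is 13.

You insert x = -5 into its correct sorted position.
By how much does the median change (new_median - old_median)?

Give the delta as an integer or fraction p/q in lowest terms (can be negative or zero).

Old median = 13
After inserting x = -5: new sorted = [-14, -5, 6, 13, 31, 33]
New median = 19/2
Delta = 19/2 - 13 = -7/2

Answer: -7/2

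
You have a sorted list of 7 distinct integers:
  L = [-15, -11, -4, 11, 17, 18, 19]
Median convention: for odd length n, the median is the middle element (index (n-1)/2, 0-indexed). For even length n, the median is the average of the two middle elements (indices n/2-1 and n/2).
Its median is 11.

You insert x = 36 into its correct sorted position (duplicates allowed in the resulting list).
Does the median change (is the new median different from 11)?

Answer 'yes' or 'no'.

Old median = 11
Insert x = 36
New median = 14
Changed? yes

Answer: yes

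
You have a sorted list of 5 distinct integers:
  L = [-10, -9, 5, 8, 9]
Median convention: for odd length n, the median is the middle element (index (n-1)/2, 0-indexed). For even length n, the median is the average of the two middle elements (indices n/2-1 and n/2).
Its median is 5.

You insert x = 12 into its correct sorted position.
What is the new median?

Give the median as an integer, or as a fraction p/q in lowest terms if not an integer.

Answer: 13/2

Derivation:
Old list (sorted, length 5): [-10, -9, 5, 8, 9]
Old median = 5
Insert x = 12
Old length odd (5). Middle was index 2 = 5.
New length even (6). New median = avg of two middle elements.
x = 12: 5 elements are < x, 0 elements are > x.
New sorted list: [-10, -9, 5, 8, 9, 12]
New median = 13/2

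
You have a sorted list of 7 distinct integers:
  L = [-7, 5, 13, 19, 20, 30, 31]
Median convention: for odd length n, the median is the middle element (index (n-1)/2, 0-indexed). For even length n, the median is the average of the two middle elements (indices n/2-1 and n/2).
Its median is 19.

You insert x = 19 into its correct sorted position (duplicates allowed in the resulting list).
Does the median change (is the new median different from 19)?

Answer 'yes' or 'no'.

Old median = 19
Insert x = 19
New median = 19
Changed? no

Answer: no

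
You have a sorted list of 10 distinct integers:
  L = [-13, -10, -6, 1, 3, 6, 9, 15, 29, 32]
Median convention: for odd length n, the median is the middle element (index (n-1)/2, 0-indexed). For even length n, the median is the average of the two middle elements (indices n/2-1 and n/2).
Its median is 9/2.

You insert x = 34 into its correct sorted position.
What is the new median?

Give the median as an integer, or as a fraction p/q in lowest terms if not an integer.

Old list (sorted, length 10): [-13, -10, -6, 1, 3, 6, 9, 15, 29, 32]
Old median = 9/2
Insert x = 34
Old length even (10). Middle pair: indices 4,5 = 3,6.
New length odd (11). New median = single middle element.
x = 34: 10 elements are < x, 0 elements are > x.
New sorted list: [-13, -10, -6, 1, 3, 6, 9, 15, 29, 32, 34]
New median = 6

Answer: 6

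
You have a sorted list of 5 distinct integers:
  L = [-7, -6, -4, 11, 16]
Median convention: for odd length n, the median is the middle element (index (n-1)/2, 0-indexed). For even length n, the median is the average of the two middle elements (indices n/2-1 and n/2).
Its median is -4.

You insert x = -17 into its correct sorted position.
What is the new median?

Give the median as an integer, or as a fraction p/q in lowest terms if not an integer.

Old list (sorted, length 5): [-7, -6, -4, 11, 16]
Old median = -4
Insert x = -17
Old length odd (5). Middle was index 2 = -4.
New length even (6). New median = avg of two middle elements.
x = -17: 0 elements are < x, 5 elements are > x.
New sorted list: [-17, -7, -6, -4, 11, 16]
New median = -5

Answer: -5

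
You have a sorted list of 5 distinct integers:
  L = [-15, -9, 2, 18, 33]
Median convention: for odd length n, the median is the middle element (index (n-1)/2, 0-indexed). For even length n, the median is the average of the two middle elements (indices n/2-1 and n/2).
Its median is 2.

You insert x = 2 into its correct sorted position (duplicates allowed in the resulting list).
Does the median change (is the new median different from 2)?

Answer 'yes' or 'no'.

Answer: no

Derivation:
Old median = 2
Insert x = 2
New median = 2
Changed? no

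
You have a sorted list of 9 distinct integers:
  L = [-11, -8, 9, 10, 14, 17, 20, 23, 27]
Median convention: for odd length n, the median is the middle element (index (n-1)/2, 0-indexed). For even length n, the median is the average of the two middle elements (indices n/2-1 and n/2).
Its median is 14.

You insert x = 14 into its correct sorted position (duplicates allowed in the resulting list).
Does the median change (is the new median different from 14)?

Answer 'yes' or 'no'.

Old median = 14
Insert x = 14
New median = 14
Changed? no

Answer: no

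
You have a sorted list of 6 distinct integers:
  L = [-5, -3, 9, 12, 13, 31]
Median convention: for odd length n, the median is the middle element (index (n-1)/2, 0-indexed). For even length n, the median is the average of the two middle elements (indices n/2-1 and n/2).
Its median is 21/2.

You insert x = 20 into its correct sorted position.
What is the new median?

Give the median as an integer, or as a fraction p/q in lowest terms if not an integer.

Old list (sorted, length 6): [-5, -3, 9, 12, 13, 31]
Old median = 21/2
Insert x = 20
Old length even (6). Middle pair: indices 2,3 = 9,12.
New length odd (7). New median = single middle element.
x = 20: 5 elements are < x, 1 elements are > x.
New sorted list: [-5, -3, 9, 12, 13, 20, 31]
New median = 12

Answer: 12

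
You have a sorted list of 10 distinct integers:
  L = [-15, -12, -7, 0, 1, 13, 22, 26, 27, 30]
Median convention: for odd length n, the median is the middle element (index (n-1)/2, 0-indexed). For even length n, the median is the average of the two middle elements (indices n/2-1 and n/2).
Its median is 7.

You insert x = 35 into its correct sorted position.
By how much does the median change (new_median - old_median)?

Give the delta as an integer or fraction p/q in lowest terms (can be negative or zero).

Old median = 7
After inserting x = 35: new sorted = [-15, -12, -7, 0, 1, 13, 22, 26, 27, 30, 35]
New median = 13
Delta = 13 - 7 = 6

Answer: 6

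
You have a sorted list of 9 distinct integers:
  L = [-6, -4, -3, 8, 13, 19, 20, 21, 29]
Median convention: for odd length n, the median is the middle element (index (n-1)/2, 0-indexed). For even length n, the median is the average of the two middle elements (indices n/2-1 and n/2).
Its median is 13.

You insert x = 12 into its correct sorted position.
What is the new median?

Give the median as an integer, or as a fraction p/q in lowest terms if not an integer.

Answer: 25/2

Derivation:
Old list (sorted, length 9): [-6, -4, -3, 8, 13, 19, 20, 21, 29]
Old median = 13
Insert x = 12
Old length odd (9). Middle was index 4 = 13.
New length even (10). New median = avg of two middle elements.
x = 12: 4 elements are < x, 5 elements are > x.
New sorted list: [-6, -4, -3, 8, 12, 13, 19, 20, 21, 29]
New median = 25/2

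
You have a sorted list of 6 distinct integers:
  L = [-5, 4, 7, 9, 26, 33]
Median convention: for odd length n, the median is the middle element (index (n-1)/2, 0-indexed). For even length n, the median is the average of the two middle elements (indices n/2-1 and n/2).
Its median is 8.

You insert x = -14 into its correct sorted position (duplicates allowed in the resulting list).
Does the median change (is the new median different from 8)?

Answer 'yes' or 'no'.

Answer: yes

Derivation:
Old median = 8
Insert x = -14
New median = 7
Changed? yes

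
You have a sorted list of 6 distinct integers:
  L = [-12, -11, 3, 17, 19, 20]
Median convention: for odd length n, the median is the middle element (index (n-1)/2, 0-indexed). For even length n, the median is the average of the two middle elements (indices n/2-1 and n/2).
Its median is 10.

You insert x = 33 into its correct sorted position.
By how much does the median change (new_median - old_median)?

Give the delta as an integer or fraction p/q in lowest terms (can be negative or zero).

Answer: 7

Derivation:
Old median = 10
After inserting x = 33: new sorted = [-12, -11, 3, 17, 19, 20, 33]
New median = 17
Delta = 17 - 10 = 7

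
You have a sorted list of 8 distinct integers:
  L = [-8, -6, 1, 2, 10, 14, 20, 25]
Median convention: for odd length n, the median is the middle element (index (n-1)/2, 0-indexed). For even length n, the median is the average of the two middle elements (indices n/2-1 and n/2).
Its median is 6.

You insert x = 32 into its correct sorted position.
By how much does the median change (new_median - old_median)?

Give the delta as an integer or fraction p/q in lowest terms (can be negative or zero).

Old median = 6
After inserting x = 32: new sorted = [-8, -6, 1, 2, 10, 14, 20, 25, 32]
New median = 10
Delta = 10 - 6 = 4

Answer: 4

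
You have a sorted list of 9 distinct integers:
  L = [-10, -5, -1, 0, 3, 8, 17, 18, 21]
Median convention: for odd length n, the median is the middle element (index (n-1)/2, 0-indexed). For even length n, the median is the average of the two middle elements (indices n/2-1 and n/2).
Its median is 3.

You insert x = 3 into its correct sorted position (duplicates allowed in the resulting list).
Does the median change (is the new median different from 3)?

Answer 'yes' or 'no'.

Old median = 3
Insert x = 3
New median = 3
Changed? no

Answer: no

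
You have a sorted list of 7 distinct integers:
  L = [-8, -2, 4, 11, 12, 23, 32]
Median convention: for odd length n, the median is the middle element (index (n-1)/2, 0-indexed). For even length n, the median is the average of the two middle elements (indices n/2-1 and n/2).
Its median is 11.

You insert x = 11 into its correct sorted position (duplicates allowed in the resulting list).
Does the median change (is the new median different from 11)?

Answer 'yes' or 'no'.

Old median = 11
Insert x = 11
New median = 11
Changed? no

Answer: no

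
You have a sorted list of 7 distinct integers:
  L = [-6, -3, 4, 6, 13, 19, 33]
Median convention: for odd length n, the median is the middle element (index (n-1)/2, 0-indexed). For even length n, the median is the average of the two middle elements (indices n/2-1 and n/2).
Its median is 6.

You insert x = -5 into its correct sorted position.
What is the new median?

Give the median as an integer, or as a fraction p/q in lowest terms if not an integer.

Old list (sorted, length 7): [-6, -3, 4, 6, 13, 19, 33]
Old median = 6
Insert x = -5
Old length odd (7). Middle was index 3 = 6.
New length even (8). New median = avg of two middle elements.
x = -5: 1 elements are < x, 6 elements are > x.
New sorted list: [-6, -5, -3, 4, 6, 13, 19, 33]
New median = 5

Answer: 5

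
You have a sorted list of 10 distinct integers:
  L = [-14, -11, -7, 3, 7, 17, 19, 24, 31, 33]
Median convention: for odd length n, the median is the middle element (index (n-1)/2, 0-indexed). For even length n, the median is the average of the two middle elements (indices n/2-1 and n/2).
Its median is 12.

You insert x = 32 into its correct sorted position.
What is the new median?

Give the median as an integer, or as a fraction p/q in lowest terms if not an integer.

Old list (sorted, length 10): [-14, -11, -7, 3, 7, 17, 19, 24, 31, 33]
Old median = 12
Insert x = 32
Old length even (10). Middle pair: indices 4,5 = 7,17.
New length odd (11). New median = single middle element.
x = 32: 9 elements are < x, 1 elements are > x.
New sorted list: [-14, -11, -7, 3, 7, 17, 19, 24, 31, 32, 33]
New median = 17

Answer: 17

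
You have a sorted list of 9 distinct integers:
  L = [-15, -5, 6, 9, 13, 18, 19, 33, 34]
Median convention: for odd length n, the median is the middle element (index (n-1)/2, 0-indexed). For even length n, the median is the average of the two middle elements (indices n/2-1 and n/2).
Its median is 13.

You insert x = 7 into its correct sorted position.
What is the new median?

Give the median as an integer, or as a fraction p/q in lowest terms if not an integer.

Answer: 11

Derivation:
Old list (sorted, length 9): [-15, -5, 6, 9, 13, 18, 19, 33, 34]
Old median = 13
Insert x = 7
Old length odd (9). Middle was index 4 = 13.
New length even (10). New median = avg of two middle elements.
x = 7: 3 elements are < x, 6 elements are > x.
New sorted list: [-15, -5, 6, 7, 9, 13, 18, 19, 33, 34]
New median = 11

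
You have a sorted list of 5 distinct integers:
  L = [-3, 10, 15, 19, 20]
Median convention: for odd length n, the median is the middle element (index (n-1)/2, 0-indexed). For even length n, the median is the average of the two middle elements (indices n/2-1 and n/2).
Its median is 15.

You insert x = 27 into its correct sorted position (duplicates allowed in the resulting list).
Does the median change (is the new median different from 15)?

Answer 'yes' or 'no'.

Old median = 15
Insert x = 27
New median = 17
Changed? yes

Answer: yes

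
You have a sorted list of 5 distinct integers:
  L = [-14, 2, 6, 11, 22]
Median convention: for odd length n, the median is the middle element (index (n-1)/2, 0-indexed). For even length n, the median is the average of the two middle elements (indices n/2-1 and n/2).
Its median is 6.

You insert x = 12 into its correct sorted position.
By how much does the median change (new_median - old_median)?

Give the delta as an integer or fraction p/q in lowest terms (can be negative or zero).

Answer: 5/2

Derivation:
Old median = 6
After inserting x = 12: new sorted = [-14, 2, 6, 11, 12, 22]
New median = 17/2
Delta = 17/2 - 6 = 5/2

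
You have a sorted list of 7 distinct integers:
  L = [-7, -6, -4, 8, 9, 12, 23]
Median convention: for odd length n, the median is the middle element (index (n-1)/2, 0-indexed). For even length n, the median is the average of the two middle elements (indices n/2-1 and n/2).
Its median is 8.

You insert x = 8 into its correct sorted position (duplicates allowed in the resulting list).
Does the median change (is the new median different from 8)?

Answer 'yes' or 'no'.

Answer: no

Derivation:
Old median = 8
Insert x = 8
New median = 8
Changed? no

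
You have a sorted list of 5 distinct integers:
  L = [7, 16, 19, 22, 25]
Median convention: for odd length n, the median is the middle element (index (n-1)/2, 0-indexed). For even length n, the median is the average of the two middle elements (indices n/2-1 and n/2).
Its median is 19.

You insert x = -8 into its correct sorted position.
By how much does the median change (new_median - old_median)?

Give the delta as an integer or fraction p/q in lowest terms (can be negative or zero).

Old median = 19
After inserting x = -8: new sorted = [-8, 7, 16, 19, 22, 25]
New median = 35/2
Delta = 35/2 - 19 = -3/2

Answer: -3/2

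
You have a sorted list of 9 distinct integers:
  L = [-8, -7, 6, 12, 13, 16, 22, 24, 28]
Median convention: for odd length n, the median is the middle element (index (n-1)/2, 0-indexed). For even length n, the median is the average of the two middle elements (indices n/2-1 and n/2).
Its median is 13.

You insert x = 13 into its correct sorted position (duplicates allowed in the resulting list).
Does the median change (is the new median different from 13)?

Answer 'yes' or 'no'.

Old median = 13
Insert x = 13
New median = 13
Changed? no

Answer: no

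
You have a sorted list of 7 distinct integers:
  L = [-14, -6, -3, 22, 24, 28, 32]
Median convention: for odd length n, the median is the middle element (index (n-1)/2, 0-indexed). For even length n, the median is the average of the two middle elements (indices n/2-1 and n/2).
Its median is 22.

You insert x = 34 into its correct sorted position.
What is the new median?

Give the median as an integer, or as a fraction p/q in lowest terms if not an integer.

Old list (sorted, length 7): [-14, -6, -3, 22, 24, 28, 32]
Old median = 22
Insert x = 34
Old length odd (7). Middle was index 3 = 22.
New length even (8). New median = avg of two middle elements.
x = 34: 7 elements are < x, 0 elements are > x.
New sorted list: [-14, -6, -3, 22, 24, 28, 32, 34]
New median = 23

Answer: 23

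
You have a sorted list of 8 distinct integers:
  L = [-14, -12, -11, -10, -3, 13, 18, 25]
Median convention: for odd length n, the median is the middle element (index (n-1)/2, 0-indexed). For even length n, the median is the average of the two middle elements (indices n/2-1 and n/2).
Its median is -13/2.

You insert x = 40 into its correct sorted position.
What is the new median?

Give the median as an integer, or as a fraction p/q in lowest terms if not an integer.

Answer: -3

Derivation:
Old list (sorted, length 8): [-14, -12, -11, -10, -3, 13, 18, 25]
Old median = -13/2
Insert x = 40
Old length even (8). Middle pair: indices 3,4 = -10,-3.
New length odd (9). New median = single middle element.
x = 40: 8 elements are < x, 0 elements are > x.
New sorted list: [-14, -12, -11, -10, -3, 13, 18, 25, 40]
New median = -3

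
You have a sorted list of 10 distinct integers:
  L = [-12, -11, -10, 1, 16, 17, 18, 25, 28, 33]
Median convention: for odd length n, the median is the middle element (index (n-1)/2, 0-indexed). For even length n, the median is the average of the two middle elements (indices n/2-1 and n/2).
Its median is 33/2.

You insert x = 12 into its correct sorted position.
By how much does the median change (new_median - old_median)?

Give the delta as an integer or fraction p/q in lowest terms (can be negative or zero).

Answer: -1/2

Derivation:
Old median = 33/2
After inserting x = 12: new sorted = [-12, -11, -10, 1, 12, 16, 17, 18, 25, 28, 33]
New median = 16
Delta = 16 - 33/2 = -1/2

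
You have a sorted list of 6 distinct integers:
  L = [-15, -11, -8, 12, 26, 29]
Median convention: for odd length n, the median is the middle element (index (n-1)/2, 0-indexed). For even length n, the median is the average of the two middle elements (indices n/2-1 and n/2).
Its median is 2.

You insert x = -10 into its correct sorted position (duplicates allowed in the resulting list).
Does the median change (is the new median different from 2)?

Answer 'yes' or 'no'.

Answer: yes

Derivation:
Old median = 2
Insert x = -10
New median = -8
Changed? yes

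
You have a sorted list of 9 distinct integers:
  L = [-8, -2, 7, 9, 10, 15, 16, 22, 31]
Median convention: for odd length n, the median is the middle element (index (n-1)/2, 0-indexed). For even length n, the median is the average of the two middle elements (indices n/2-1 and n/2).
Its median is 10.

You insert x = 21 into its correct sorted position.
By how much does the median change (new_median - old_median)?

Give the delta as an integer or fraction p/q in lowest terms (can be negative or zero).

Answer: 5/2

Derivation:
Old median = 10
After inserting x = 21: new sorted = [-8, -2, 7, 9, 10, 15, 16, 21, 22, 31]
New median = 25/2
Delta = 25/2 - 10 = 5/2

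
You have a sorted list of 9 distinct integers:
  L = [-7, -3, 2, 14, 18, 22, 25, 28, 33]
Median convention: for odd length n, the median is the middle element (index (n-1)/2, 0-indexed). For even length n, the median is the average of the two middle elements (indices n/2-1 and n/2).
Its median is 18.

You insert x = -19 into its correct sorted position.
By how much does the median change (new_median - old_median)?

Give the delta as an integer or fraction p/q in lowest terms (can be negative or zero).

Old median = 18
After inserting x = -19: new sorted = [-19, -7, -3, 2, 14, 18, 22, 25, 28, 33]
New median = 16
Delta = 16 - 18 = -2

Answer: -2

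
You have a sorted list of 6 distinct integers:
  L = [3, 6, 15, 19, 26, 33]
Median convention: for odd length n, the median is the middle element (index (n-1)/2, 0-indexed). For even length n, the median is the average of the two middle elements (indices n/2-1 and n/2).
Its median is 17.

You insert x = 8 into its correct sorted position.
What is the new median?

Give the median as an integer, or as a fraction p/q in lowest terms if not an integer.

Old list (sorted, length 6): [3, 6, 15, 19, 26, 33]
Old median = 17
Insert x = 8
Old length even (6). Middle pair: indices 2,3 = 15,19.
New length odd (7). New median = single middle element.
x = 8: 2 elements are < x, 4 elements are > x.
New sorted list: [3, 6, 8, 15, 19, 26, 33]
New median = 15

Answer: 15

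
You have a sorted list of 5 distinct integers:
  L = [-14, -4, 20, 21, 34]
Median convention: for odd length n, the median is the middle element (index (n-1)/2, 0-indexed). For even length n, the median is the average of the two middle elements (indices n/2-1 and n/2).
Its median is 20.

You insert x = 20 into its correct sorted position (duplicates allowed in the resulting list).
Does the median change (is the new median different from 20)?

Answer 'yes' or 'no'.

Old median = 20
Insert x = 20
New median = 20
Changed? no

Answer: no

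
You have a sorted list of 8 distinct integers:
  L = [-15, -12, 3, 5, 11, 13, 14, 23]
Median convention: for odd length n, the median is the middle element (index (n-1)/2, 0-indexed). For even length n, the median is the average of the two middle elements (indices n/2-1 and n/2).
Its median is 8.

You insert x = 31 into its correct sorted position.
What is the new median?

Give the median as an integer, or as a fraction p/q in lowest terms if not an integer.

Old list (sorted, length 8): [-15, -12, 3, 5, 11, 13, 14, 23]
Old median = 8
Insert x = 31
Old length even (8). Middle pair: indices 3,4 = 5,11.
New length odd (9). New median = single middle element.
x = 31: 8 elements are < x, 0 elements are > x.
New sorted list: [-15, -12, 3, 5, 11, 13, 14, 23, 31]
New median = 11

Answer: 11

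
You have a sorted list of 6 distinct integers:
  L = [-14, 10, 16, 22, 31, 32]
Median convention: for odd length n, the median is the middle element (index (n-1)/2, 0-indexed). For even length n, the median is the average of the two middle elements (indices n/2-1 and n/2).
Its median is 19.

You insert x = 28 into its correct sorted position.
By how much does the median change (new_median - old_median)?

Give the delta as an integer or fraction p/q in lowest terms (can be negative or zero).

Old median = 19
After inserting x = 28: new sorted = [-14, 10, 16, 22, 28, 31, 32]
New median = 22
Delta = 22 - 19 = 3

Answer: 3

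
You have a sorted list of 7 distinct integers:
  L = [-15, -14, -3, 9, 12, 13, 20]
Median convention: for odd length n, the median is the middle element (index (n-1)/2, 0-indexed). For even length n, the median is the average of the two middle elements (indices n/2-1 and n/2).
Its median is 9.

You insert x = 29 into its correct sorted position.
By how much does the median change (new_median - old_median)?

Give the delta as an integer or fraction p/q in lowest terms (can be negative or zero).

Old median = 9
After inserting x = 29: new sorted = [-15, -14, -3, 9, 12, 13, 20, 29]
New median = 21/2
Delta = 21/2 - 9 = 3/2

Answer: 3/2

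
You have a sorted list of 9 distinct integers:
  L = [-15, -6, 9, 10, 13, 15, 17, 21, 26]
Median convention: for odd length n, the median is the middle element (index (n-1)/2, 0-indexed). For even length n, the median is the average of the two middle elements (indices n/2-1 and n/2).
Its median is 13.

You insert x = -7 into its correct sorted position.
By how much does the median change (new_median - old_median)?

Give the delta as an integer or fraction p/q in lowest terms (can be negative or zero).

Old median = 13
After inserting x = -7: new sorted = [-15, -7, -6, 9, 10, 13, 15, 17, 21, 26]
New median = 23/2
Delta = 23/2 - 13 = -3/2

Answer: -3/2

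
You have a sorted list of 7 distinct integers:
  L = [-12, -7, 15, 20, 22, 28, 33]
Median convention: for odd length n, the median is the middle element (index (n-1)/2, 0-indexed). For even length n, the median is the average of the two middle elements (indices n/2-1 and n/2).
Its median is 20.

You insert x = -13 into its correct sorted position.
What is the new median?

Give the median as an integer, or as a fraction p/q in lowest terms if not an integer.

Answer: 35/2

Derivation:
Old list (sorted, length 7): [-12, -7, 15, 20, 22, 28, 33]
Old median = 20
Insert x = -13
Old length odd (7). Middle was index 3 = 20.
New length even (8). New median = avg of two middle elements.
x = -13: 0 elements are < x, 7 elements are > x.
New sorted list: [-13, -12, -7, 15, 20, 22, 28, 33]
New median = 35/2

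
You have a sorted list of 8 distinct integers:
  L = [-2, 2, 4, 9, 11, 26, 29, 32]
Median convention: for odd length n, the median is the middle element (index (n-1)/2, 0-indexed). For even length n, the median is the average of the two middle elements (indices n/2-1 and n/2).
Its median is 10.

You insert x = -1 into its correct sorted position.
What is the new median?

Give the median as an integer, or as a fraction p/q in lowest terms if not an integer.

Answer: 9

Derivation:
Old list (sorted, length 8): [-2, 2, 4, 9, 11, 26, 29, 32]
Old median = 10
Insert x = -1
Old length even (8). Middle pair: indices 3,4 = 9,11.
New length odd (9). New median = single middle element.
x = -1: 1 elements are < x, 7 elements are > x.
New sorted list: [-2, -1, 2, 4, 9, 11, 26, 29, 32]
New median = 9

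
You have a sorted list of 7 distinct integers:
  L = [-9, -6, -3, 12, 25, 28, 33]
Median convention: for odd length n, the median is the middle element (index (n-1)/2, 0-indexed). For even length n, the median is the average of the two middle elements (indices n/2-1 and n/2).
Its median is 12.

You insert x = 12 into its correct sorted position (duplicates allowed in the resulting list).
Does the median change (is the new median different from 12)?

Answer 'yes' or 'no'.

Answer: no

Derivation:
Old median = 12
Insert x = 12
New median = 12
Changed? no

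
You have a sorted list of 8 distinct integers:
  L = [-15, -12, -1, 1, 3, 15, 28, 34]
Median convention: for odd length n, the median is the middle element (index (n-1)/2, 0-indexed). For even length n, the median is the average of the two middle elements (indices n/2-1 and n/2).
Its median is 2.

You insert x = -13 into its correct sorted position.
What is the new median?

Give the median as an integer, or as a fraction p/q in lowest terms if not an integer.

Old list (sorted, length 8): [-15, -12, -1, 1, 3, 15, 28, 34]
Old median = 2
Insert x = -13
Old length even (8). Middle pair: indices 3,4 = 1,3.
New length odd (9). New median = single middle element.
x = -13: 1 elements are < x, 7 elements are > x.
New sorted list: [-15, -13, -12, -1, 1, 3, 15, 28, 34]
New median = 1

Answer: 1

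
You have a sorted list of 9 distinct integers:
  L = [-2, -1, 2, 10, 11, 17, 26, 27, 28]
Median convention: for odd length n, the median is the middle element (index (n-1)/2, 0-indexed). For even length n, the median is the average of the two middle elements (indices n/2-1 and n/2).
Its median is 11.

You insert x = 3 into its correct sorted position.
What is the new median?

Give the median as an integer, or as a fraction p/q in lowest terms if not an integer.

Answer: 21/2

Derivation:
Old list (sorted, length 9): [-2, -1, 2, 10, 11, 17, 26, 27, 28]
Old median = 11
Insert x = 3
Old length odd (9). Middle was index 4 = 11.
New length even (10). New median = avg of two middle elements.
x = 3: 3 elements are < x, 6 elements are > x.
New sorted list: [-2, -1, 2, 3, 10, 11, 17, 26, 27, 28]
New median = 21/2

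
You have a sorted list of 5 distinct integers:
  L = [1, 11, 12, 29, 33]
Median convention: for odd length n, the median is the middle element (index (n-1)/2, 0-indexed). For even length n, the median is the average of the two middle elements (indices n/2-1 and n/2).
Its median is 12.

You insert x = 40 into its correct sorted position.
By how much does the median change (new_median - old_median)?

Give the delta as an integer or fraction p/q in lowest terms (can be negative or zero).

Old median = 12
After inserting x = 40: new sorted = [1, 11, 12, 29, 33, 40]
New median = 41/2
Delta = 41/2 - 12 = 17/2

Answer: 17/2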